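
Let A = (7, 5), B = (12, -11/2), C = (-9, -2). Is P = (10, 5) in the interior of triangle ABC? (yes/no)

Barycentric coordinates of P: (61/58, 3/29, -9/58).
The three coordinates are positive, positive, negative; a point is interior exactly when all three are positive.

no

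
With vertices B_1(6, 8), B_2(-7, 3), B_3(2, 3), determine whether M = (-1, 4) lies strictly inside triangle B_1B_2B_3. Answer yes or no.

yes

Barycentric coordinates of M: (1/5, 19/45, 17/45).
The three coordinates are positive, positive, positive; a point is interior exactly when all three are positive.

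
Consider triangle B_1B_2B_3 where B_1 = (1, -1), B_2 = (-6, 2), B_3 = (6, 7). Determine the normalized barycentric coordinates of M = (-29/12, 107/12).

(-11/12, 13/12, 5/6)

Signed area of the reference triangle: [B_1B_2B_3] = ½·(1·(2−7) + (-6)·(7−(-1)) + 6·(-1−2)) = ½·(-5 − 48 − 18) = -71/2.
[MB_2B_3] = ½·((-29/12)·(2−7) + (-6)·(7−(107/12)) + 6·(107/12−2)) = ½·(145/12 + 23/2 + 83/2) = 781/24, so the B_1-coordinate is (781/24)/(-71/2) = -11/12.
[B_1MB_3] = ½·(1·(107/12−7) + (-29/12)·(7−(-1)) + 6·(-1−(107/12))) = ½·(23/12 − 58/3 − 119/2) = -923/24, so the B_2-coordinate is 13/12.
[B_1B_2M] = ½·(1·(2−(107/12)) + (-6)·(107/12−(-1)) + (-29/12)·(-1−2)) = ½·(-83/12 − 119/2 + 29/4) = -355/12, so the B_3-coordinate is 5/6.
Check: -11/12 + 13/12 + 5/6 = 1.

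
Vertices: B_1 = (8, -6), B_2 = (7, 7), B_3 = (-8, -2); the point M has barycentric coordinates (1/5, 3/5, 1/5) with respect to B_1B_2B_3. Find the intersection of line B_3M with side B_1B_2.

Line B_3M meets B_1B_2 where the B_3-coordinate vanishes; zeroing M's B_3-weight and renormalizing leaves B_1, B_2-weights 1/5 : 3/5 → (1/4, 3/4).
So N = (1/4)·B_1 + (3/4)·B_2 = (29/4, 15/4).

(29/4, 15/4)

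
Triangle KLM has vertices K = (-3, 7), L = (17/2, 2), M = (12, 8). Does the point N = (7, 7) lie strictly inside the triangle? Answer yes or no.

Barycentric coordinates of N: (53/173, 20/173, 100/173).
The three coordinates are positive, positive, positive; a point is interior exactly when all three are positive.

yes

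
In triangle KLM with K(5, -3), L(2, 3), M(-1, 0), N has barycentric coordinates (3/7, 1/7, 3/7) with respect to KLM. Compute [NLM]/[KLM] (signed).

The signed ratio [NLM]/[KLM] equals the barycentric coordinate of N at vertex K, which is 3/7.

3/7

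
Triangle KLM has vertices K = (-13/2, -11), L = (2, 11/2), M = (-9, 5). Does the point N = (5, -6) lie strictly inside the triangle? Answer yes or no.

Barycentric coordinates of N: (512/709, 786/709, -589/709).
The three coordinates are positive, positive, negative; a point is interior exactly when all three are positive.

no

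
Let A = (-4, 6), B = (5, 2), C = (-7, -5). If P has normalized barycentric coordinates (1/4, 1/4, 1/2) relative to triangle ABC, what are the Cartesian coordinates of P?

P = (1/4)·A + (1/4)·B + (1/2)·C.
x-coordinate: (1/4)·(-4) + (1/4)·5 + (1/2)·(-7) = -13/4.
y-coordinate: (1/4)·6 + (1/4)·2 + (1/2)·(-5) = -1/2.

(-13/4, -1/2)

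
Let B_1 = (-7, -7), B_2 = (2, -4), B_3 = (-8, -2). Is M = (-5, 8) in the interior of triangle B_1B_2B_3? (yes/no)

Barycentric coordinates of M: (-53/24, 25/48, 43/16).
The three coordinates are negative, positive, positive; a point is interior exactly when all three are positive.

no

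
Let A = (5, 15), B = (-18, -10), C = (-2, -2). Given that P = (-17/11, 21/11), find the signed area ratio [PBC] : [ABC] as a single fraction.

[ABC] = ½·(5·(-10−(-2)) + (-18)·(-2−15) + (-2)·(15−(-10))) = ½·(-40 + 306 − 50) = 108.
[PBC] = ½·((-17/11)·(-10−(-2)) + (-18)·(-2−(21/11)) + (-2)·(21/11−(-10))) = ½·(136/11 + 774/11 − 262/11) = 324/11, so the ratio is (324/11)/108 = 3/11.

3/11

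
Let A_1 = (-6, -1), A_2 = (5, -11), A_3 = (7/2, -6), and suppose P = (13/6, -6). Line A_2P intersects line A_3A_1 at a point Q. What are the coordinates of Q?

(8/5, -5)

Barycentric coordinates of P with respect to A_1A_2A_3: (1/6, 1/6, 2/3).
On side A_3A_1 the A_2-coordinate is zero; dropping P's A_2-weight 1/6 and renormalizing the remaining 2/3 : 1/6 gives weights 4/5, 1/5 on A_3, A_1.
Q = (4/5)·(7/2, -6) + (1/5)·(-6, -1) = (8/5, -5).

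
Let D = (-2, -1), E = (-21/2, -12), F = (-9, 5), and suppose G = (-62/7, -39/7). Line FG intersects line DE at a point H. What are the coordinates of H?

(-44/5, -49/5)

Barycentric coordinates of G with respect to DEF: (1/7, 4/7, 2/7).
On side DE the F-coordinate is zero; dropping G's F-weight 2/7 and renormalizing the remaining 1/7 : 4/7 gives weights 1/5, 4/5 on D, E.
H = (1/5)·(-2, -1) + (4/5)·(-21/2, -12) = (-44/5, -49/5).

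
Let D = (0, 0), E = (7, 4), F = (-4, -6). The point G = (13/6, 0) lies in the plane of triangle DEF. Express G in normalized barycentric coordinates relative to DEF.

(1/6, 1/2, 1/3)

Signed area of the reference triangle: [DEF] = ½·(0·(4−(-6)) + 7·(-6−0) + (-4)·(0−4)) = ½·(0 − 42 + 16) = -13.
[GEF] = ½·((13/6)·(4−(-6)) + 7·(-6−0) + (-4)·(0−4)) = ½·(65/3 − 42 + 16) = -13/6, so the D-coordinate is (-13/6)/(-13) = 1/6.
[DGF] = ½·(0·(0−(-6)) + (13/6)·(-6−0) + (-4)·(0−0)) = ½·(0 − 13 + 0) = -13/2, so the E-coordinate is 1/2.
[DEG] = ½·(0·(4−0) + 7·(0−0) + (13/6)·(0−4)) = ½·(0 + 0 − 26/3) = -13/3, so the F-coordinate is 1/3.
Check: 1/6 + 1/2 + 1/3 = 1.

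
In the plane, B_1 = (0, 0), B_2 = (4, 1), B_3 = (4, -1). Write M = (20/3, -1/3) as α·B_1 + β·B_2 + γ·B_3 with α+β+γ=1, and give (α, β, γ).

(-2/3, 2/3, 1)

Signed area of the reference triangle: [B_1B_2B_3] = ½·(0·(1−(-1)) + 4·(-1−0) + 4·(0−1)) = ½·(0 − 4 − 4) = -4.
[MB_2B_3] = ½·((20/3)·(1−(-1)) + 4·(-1−(-1/3)) + 4·(-1/3−1)) = ½·(40/3 − 8/3 − 16/3) = 8/3, so the B_1-coordinate is (8/3)/(-4) = -2/3.
[B_1MB_3] = ½·(0·(-1/3−(-1)) + (20/3)·(-1−0) + 4·(0−(-1/3))) = ½·(0 − 20/3 + 4/3) = -8/3, so the B_2-coordinate is 2/3.
[B_1B_2M] = ½·(0·(1−(-1/3)) + 4·(-1/3−0) + (20/3)·(0−1)) = ½·(0 − 4/3 − 20/3) = -4, so the B_3-coordinate is 1.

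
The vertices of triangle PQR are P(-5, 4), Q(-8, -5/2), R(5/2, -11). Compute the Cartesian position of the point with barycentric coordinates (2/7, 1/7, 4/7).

(-8/7, -11/2)

S = (2/7)·P + (1/7)·Q + (4/7)·R.
x-coordinate: (2/7)·(-5) + (1/7)·(-8) + (4/7)·(5/2) = -8/7.
y-coordinate: (2/7)·4 + (1/7)·(-5/2) + (4/7)·(-11) = -11/2.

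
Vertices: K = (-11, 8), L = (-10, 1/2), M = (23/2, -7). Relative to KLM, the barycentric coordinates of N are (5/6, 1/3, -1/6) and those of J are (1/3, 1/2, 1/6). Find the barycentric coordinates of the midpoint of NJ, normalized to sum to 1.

Since both coordinate triples sum to 1, the midpoint's barycentrics are the componentwise average.
(5/6+1/3)/2 = 7/12; similarly 5/12 and 0.

(7/12, 5/12, 0)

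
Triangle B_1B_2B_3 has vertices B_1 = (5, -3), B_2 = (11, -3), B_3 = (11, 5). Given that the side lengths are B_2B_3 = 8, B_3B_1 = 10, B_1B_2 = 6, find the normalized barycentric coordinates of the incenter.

The incenter has barycentric coordinates proportional to the opposite side lengths: (8 : 10 : 6).
Normalizing by 8+10+6 = 24 gives (1/3, 5/12, 1/4).

(1/3, 5/12, 1/4)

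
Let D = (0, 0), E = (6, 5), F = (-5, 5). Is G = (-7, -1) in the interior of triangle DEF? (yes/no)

no

Barycentric coordinates of G: (6/5, -8/11, 29/55).
The three coordinates are positive, negative, positive; a point is interior exactly when all three are positive.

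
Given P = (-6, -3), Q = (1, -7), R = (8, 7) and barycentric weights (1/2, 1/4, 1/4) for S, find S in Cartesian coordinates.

(-3/4, -3/2)

S = (1/2)·P + (1/4)·Q + (1/4)·R.
x-coordinate: (1/2)·(-6) + (1/4)·1 + (1/4)·8 = -3/4.
y-coordinate: (1/2)·(-3) + (1/4)·(-7) + (1/4)·7 = -3/2.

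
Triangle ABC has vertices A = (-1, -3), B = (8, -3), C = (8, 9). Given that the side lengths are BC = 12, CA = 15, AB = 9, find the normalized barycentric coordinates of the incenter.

The incenter has barycentric coordinates proportional to the opposite side lengths: (12 : 15 : 9).
Normalizing by 12+15+9 = 36 gives (1/3, 5/12, 1/4).

(1/3, 5/12, 1/4)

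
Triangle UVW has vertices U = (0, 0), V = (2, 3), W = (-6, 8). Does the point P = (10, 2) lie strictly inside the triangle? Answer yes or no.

no

Barycentric coordinates of P: (-16/17, 46/17, -13/17).
The three coordinates are negative, positive, negative; a point is interior exactly when all three are positive.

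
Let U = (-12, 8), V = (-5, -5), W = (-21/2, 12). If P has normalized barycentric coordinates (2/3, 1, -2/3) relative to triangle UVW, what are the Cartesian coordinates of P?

P = (2/3)·U + 1·V + (-2/3)·W.
x-coordinate: (2/3)·(-12) + 1·(-5) + (-2/3)·(-21/2) = -6.
y-coordinate: (2/3)·8 + 1·(-5) + (-2/3)·12 = -23/3.

(-6, -23/3)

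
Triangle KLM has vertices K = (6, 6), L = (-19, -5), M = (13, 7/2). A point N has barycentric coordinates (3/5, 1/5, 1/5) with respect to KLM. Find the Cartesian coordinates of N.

N = (3/5)·K + (1/5)·L + (1/5)·M.
x-coordinate: (3/5)·6 + (1/5)·(-19) + (1/5)·13 = 12/5.
y-coordinate: (3/5)·6 + (1/5)·(-5) + (1/5)·(7/2) = 33/10.

(12/5, 33/10)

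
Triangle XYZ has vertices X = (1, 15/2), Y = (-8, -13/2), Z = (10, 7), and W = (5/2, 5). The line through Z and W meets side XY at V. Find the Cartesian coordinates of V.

(-5/4, 4)

Barycentric coordinates of W with respect to XYZ: (1/2, 1/6, 1/3).
On side XY the Z-coordinate is zero; dropping W's Z-weight 1/3 and renormalizing the remaining 1/2 : 1/6 gives weights 3/4, 1/4 on X, Y.
V = (3/4)·(1, 15/2) + (1/4)·(-8, -13/2) = (-5/4, 4).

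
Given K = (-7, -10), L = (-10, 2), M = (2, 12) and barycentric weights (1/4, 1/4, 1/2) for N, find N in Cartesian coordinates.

N = (1/4)·K + (1/4)·L + (1/2)·M.
x-coordinate: (1/4)·(-7) + (1/4)·(-10) + (1/2)·2 = -13/4.
y-coordinate: (1/4)·(-10) + (1/4)·2 + (1/2)·12 = 4.

(-13/4, 4)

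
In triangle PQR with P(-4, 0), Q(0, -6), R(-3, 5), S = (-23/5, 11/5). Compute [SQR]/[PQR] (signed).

1

[PQR] = ½·((-4)·(-6−5) + 0·(5−0) + (-3)·(0−(-6))) = ½·(44 + 0 − 18) = 13.
[SQR] = ½·((-23/5)·(-6−5) + 0·(5−(11/5)) + (-3)·(11/5−(-6))) = ½·(253/5 + 0 − 123/5) = 13, so the ratio is 13/13 = 1.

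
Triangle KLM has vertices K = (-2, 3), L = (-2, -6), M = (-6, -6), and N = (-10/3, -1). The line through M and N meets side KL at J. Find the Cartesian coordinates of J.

Barycentric coordinates of N with respect to KLM: (5/9, 1/9, 1/3).
On side KL the M-coordinate is zero; dropping N's M-weight 1/3 and renormalizing the remaining 5/9 : 1/9 gives weights 5/6, 1/6 on K, L.
J = (5/6)·(-2, 3) + (1/6)·(-2, -6) = (-2, 3/2).

(-2, 3/2)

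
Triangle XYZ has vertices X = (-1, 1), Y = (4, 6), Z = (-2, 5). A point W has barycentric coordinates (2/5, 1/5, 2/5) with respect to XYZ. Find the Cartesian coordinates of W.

W = (2/5)·X + (1/5)·Y + (2/5)·Z.
x-coordinate: (2/5)·(-1) + (1/5)·4 + (2/5)·(-2) = -2/5.
y-coordinate: (2/5)·1 + (1/5)·6 + (2/5)·5 = 18/5.

(-2/5, 18/5)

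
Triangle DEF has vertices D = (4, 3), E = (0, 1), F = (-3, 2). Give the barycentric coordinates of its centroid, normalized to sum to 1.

(1/3, 1/3, 1/3)

The centroid is the average of the vertices, so each weight is 1/3.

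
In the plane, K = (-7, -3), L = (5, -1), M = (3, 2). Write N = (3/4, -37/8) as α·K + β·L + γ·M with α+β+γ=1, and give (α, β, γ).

Signed area of the reference triangle: [KLM] = ½·((-7)·(-1−2) + 5·(2−(-3)) + 3·(-3−(-1))) = ½·(21 + 25 − 6) = 20.
[NLM] = ½·((3/4)·(-1−2) + 5·(2−(-37/8)) + 3·(-37/8−(-1))) = ½·(-9/4 + 265/8 − 87/8) = 10, so the K-coordinate is 10/20 = 1/2.
[KNM] = ½·((-7)·(-37/8−2) + (3/4)·(2−(-3)) + 3·(-3−(-37/8))) = ½·(371/8 + 15/4 + 39/8) = 55/2, so the L-coordinate is 11/8.
[KLN] = ½·((-7)·(-1−(-37/8)) + 5·(-37/8−(-3)) + (3/4)·(-3−(-1))) = ½·(-203/8 − 65/8 − 3/2) = -35/2, so the M-coordinate is -7/8.
Check: 1/2 + 11/8 − 7/8 = 1.

(1/2, 11/8, -7/8)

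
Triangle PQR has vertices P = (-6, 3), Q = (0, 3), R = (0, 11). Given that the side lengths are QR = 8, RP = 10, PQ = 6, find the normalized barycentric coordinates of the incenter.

(1/3, 5/12, 1/4)

The incenter has barycentric coordinates proportional to the opposite side lengths: (8 : 10 : 6).
Normalizing by 8+10+6 = 24 gives (1/3, 5/12, 1/4).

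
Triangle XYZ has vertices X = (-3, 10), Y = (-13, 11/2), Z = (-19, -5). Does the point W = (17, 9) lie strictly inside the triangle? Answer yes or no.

Barycentric coordinates of W: (49/13, -158/39, 50/39).
The three coordinates are positive, negative, positive; a point is interior exactly when all three are positive.

no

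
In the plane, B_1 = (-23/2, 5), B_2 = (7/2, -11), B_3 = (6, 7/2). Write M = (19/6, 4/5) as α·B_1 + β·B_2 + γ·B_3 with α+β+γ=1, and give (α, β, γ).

(2/15, 1/5, 2/3)

Signed area of the reference triangle: [B_1B_2B_3] = ½·((-23/2)·(-11−(7/2)) + (7/2)·(7/2−5) + 6·(5−(-11))) = ½·(667/4 − 21/4 + 96) = 515/4.
[MB_2B_3] = ½·((19/6)·(-11−(7/2)) + (7/2)·(7/2−(4/5)) + 6·(4/5−(-11))) = ½·(-551/12 + 189/20 + 354/5) = 103/6, so the B_1-coordinate is (103/6)/(515/4) = 2/15.
[B_1MB_3] = ½·((-23/2)·(4/5−(7/2)) + (19/6)·(7/2−5) + 6·(5−(4/5))) = ½·(621/20 − 19/4 + 126/5) = 103/4, so the B_2-coordinate is 1/5.
[B_1B_2M] = ½·((-23/2)·(-11−(4/5)) + (7/2)·(4/5−5) + (19/6)·(5−(-11))) = ½·(1357/10 − 147/10 + 152/3) = 515/6, so the B_3-coordinate is 2/3.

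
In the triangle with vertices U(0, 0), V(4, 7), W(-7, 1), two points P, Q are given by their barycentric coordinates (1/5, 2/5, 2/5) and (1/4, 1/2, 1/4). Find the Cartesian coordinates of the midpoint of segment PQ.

Barycentric coordinates of the midpoint are the average: (9/40, 9/20, 13/40).
Converting: (9/40)·U + (9/20)·V + (13/40)·W = (-19/40, 139/40).

(-19/40, 139/40)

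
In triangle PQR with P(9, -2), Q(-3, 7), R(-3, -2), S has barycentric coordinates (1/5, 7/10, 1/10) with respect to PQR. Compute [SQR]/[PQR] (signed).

The signed ratio [SQR]/[PQR] equals the barycentric coordinate of S at vertex P, which is 1/5.

1/5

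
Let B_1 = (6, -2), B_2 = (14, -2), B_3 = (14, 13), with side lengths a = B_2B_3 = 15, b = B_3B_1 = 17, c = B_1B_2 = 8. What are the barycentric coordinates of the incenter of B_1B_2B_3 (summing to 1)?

The incenter has barycentric coordinates proportional to the opposite side lengths: (15 : 17 : 8).
Normalizing by 15+17+8 = 40 gives (3/8, 17/40, 1/5).

(3/8, 17/40, 1/5)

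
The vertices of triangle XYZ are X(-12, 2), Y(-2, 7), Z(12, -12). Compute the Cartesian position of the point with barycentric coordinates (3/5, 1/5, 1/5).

W = (3/5)·X + (1/5)·Y + (1/5)·Z.
x-coordinate: (3/5)·(-12) + (1/5)·(-2) + (1/5)·12 = -26/5.
y-coordinate: (3/5)·2 + (1/5)·7 + (1/5)·(-12) = 1/5.

(-26/5, 1/5)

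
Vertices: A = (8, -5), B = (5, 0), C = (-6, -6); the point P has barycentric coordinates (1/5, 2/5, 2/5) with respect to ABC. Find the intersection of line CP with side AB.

(6, -5/3)

Line CP meets AB where the C-coordinate vanishes; zeroing P's C-weight and renormalizing leaves A, B-weights 1/5 : 2/5 → (1/3, 2/3).
So Q = (1/3)·A + (2/3)·B = (6, -5/3).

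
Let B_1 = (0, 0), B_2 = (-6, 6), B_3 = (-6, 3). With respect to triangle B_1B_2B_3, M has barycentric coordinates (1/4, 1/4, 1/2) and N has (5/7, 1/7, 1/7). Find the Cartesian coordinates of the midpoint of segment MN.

(-87/28, 15/7)

Barycentric coordinates of the midpoint are the average: (27/56, 11/56, 9/28).
Converting: (27/56)·B_1 + (11/56)·B_2 + (9/28)·B_3 = (-87/28, 15/7).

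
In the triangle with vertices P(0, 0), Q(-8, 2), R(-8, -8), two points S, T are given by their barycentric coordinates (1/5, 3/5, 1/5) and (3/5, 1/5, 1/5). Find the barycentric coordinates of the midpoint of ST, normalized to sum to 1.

Since both coordinate triples sum to 1, the midpoint's barycentrics are the componentwise average.
(1/5+3/5)/2 = 2/5; similarly 2/5 and 1/5.

(2/5, 2/5, 1/5)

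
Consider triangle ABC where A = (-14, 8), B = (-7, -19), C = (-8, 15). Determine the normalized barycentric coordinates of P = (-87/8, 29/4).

(1/2, 1/8, 3/8)

Signed area of the reference triangle: [ABC] = ½·((-14)·(-19−15) + (-7)·(15−8) + (-8)·(8−(-19))) = ½·(476 − 49 − 216) = 211/2.
[PBC] = ½·((-87/8)·(-19−15) + (-7)·(15−(29/4)) + (-8)·(29/4−(-19))) = ½·(1479/4 − 217/4 − 210) = 211/4, so the A-coordinate is (211/4)/(211/2) = 1/2.
[APC] = ½·((-14)·(29/4−15) + (-87/8)·(15−8) + (-8)·(8−(29/4))) = ½·(217/2 − 609/8 − 6) = 211/16, so the B-coordinate is 1/8.
[ABP] = ½·((-14)·(-19−(29/4)) + (-7)·(29/4−8) + (-87/8)·(8−(-19))) = ½·(735/2 + 21/4 − 2349/8) = 633/16, so the C-coordinate is 3/8.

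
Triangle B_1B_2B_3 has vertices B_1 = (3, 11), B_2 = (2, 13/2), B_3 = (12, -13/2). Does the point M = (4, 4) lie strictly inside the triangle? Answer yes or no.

Barycentric coordinates of M: (1/58, 91/116, 23/116).
The three coordinates are positive, positive, positive; a point is interior exactly when all three are positive.

yes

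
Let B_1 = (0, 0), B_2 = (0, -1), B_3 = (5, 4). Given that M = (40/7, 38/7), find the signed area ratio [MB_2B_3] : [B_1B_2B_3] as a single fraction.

5/7

[B_1B_2B_3] = ½·(0·(-1−4) + 0·(4−0) + 5·(0−(-1))) = ½·(0 + 0 + 5) = 5/2.
[MB_2B_3] = ½·((40/7)·(-1−4) + 0·(4−(38/7)) + 5·(38/7−(-1))) = ½·(-200/7 + 0 + 225/7) = 25/14, so the ratio is (25/14)/(5/2) = 5/7.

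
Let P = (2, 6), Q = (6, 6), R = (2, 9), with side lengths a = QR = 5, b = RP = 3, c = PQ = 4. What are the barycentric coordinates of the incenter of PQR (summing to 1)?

The incenter has barycentric coordinates proportional to the opposite side lengths: (5 : 3 : 4).
Normalizing by 5+3+4 = 12 gives (5/12, 1/4, 1/3).

(5/12, 1/4, 1/3)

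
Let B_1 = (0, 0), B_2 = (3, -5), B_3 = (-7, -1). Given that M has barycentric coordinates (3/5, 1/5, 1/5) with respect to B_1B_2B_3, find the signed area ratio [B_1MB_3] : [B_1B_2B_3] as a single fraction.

The signed ratio [B_1MB_3]/[B_1B_2B_3] equals the barycentric coordinate of M at vertex B_2, which is 1/5.

1/5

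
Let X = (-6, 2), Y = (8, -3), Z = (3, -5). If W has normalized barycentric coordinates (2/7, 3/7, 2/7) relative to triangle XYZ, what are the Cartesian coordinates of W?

(18/7, -15/7)

W = (2/7)·X + (3/7)·Y + (2/7)·Z.
x-coordinate: (2/7)·(-6) + (3/7)·8 + (2/7)·3 = 18/7.
y-coordinate: (2/7)·2 + (3/7)·(-3) + (2/7)·(-5) = -15/7.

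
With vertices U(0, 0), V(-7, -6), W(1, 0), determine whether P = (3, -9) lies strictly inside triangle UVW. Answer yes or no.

Barycentric coordinates of P: (-14, 3/2, 27/2).
The three coordinates are negative, positive, positive; a point is interior exactly when all three are positive.

no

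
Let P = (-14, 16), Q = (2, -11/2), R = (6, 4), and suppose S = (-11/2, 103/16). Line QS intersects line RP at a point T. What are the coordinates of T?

(-10, 68/5)

Barycentric coordinates of S with respect to PQR: (1/2, 3/8, 1/8).
On side RP the Q-coordinate is zero; dropping S's Q-weight 3/8 and renormalizing the remaining 1/8 : 1/2 gives weights 1/5, 4/5 on R, P.
T = (1/5)·(6, 4) + (4/5)·(-14, 16) = (-10, 68/5).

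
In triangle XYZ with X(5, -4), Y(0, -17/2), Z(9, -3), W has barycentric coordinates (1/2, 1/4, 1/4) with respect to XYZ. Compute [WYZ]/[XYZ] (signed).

1/2

The signed ratio [WYZ]/[XYZ] equals the barycentric coordinate of W at vertex X, which is 1/2.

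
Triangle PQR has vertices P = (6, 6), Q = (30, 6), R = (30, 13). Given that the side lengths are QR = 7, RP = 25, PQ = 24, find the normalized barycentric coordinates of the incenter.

(1/8, 25/56, 3/7)

The incenter has barycentric coordinates proportional to the opposite side lengths: (7 : 25 : 24).
Normalizing by 7+25+24 = 56 gives (1/8, 25/56, 3/7).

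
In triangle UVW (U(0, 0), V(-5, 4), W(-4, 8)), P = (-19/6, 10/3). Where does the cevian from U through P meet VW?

(-19/4, 5)

Barycentric coordinates of P with respect to UVW: (1/3, 1/2, 1/6).
On side VW the U-coordinate is zero; dropping P's U-weight 1/3 and renormalizing the remaining 1/2 : 1/6 gives weights 3/4, 1/4 on V, W.
Q = (3/4)·(-5, 4) + (1/4)·(-4, 8) = (-19/4, 5).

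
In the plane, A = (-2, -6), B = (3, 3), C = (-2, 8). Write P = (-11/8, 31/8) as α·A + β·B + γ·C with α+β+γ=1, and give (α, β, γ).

Signed area of the reference triangle: [ABC] = ½·((-2)·(3−8) + 3·(8−(-6)) + (-2)·(-6−3)) = ½·(10 + 42 + 18) = 35.
[PBC] = ½·((-11/8)·(3−8) + 3·(8−(31/8)) + (-2)·(31/8−3)) = ½·(55/8 + 99/8 − 7/4) = 35/4, so the A-coordinate is (35/4)/35 = 1/4.
[APC] = ½·((-2)·(31/8−8) + (-11/8)·(8−(-6)) + (-2)·(-6−(31/8))) = ½·(33/4 − 77/4 + 79/4) = 35/8, so the B-coordinate is 1/8.
[ABP] = ½·((-2)·(3−(31/8)) + 3·(31/8−(-6)) + (-11/8)·(-6−3)) = ½·(7/4 + 237/8 + 99/8) = 175/8, so the C-coordinate is 5/8.

(1/4, 1/8, 5/8)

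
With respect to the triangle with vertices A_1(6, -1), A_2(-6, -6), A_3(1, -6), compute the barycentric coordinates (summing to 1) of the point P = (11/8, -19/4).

(1/4, 1/8, 5/8)

Signed area of the reference triangle: [A_1A_2A_3] = ½·(6·(-6−(-6)) + (-6)·(-6−(-1)) + 1·(-1−(-6))) = ½·(0 + 30 + 5) = 35/2.
[PA_2A_3] = ½·((11/8)·(-6−(-6)) + (-6)·(-6−(-19/4)) + 1·(-19/4−(-6))) = ½·(0 + 15/2 + 5/4) = 35/8, so the A_1-coordinate is (35/8)/(35/2) = 1/4.
[A_1PA_3] = ½·(6·(-19/4−(-6)) + (11/8)·(-6−(-1)) + 1·(-1−(-19/4))) = ½·(15/2 − 55/8 + 15/4) = 35/16, so the A_2-coordinate is 1/8.
[A_1A_2P] = ½·(6·(-6−(-19/4)) + (-6)·(-19/4−(-1)) + (11/8)·(-1−(-6))) = ½·(-15/2 + 45/2 + 55/8) = 175/16, so the A_3-coordinate is 5/8.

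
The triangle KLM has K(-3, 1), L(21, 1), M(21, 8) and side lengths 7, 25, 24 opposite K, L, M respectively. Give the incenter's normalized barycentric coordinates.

The incenter has barycentric coordinates proportional to the opposite side lengths: (7 : 25 : 24).
Normalizing by 7+25+24 = 56 gives (1/8, 25/56, 3/7).

(1/8, 25/56, 3/7)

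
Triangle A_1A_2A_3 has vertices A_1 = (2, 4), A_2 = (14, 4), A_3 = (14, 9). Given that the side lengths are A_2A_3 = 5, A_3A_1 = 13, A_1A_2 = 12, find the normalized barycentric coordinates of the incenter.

The incenter has barycentric coordinates proportional to the opposite side lengths: (5 : 13 : 12).
Normalizing by 5+13+12 = 30 gives (1/6, 13/30, 2/5).

(1/6, 13/30, 2/5)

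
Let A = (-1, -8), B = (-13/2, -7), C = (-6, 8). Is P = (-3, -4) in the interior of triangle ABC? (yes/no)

Barycentric coordinates of P: (51/83, 12/83, 20/83).
The three coordinates are positive, positive, positive; a point is interior exactly when all three are positive.

yes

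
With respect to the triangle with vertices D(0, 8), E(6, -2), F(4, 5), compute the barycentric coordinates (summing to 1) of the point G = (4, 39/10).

(1/10, 1/5, 7/10)

Signed area of the reference triangle: [DEF] = ½·(0·(-2−5) + 6·(5−8) + 4·(8−(-2))) = ½·(0 − 18 + 40) = 11.
[GEF] = ½·(4·(-2−5) + 6·(5−(39/10)) + 4·(39/10−(-2))) = ½·(-28 + 33/5 + 118/5) = 11/10, so the D-coordinate is (11/10)/11 = 1/10.
[DGF] = ½·(0·(39/10−5) + 4·(5−8) + 4·(8−(39/10))) = ½·(0 − 12 + 82/5) = 11/5, so the E-coordinate is 1/5.
[DEG] = ½·(0·(-2−(39/10)) + 6·(39/10−8) + 4·(8−(-2))) = ½·(0 − 123/5 + 40) = 77/10, so the F-coordinate is 7/10.
Check: 1/10 + 1/5 + 7/10 = 1.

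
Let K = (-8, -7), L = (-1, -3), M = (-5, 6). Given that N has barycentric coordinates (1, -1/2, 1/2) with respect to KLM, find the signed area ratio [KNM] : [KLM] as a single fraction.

-1/2

The signed ratio [KNM]/[KLM] equals the barycentric coordinate of N at vertex L, which is -1/2.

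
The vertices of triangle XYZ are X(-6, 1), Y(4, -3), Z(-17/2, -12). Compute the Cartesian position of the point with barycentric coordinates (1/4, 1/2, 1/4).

(-13/8, -17/4)

W = (1/4)·X + (1/2)·Y + (1/4)·Z.
x-coordinate: (1/4)·(-6) + (1/2)·4 + (1/4)·(-17/2) = -13/8.
y-coordinate: (1/4)·1 + (1/2)·(-3) + (1/4)·(-12) = -17/4.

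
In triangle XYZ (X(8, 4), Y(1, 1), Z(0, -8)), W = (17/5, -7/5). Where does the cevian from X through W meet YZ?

(1/3, -5)

Barycentric coordinates of W with respect to XYZ: (2/5, 1/5, 2/5).
On side YZ the X-coordinate is zero; dropping W's X-weight 2/5 and renormalizing the remaining 1/5 : 2/5 gives weights 1/3, 2/3 on Y, Z.
V = (1/3)·(1, 1) + (2/3)·(0, -8) = (1/3, -5).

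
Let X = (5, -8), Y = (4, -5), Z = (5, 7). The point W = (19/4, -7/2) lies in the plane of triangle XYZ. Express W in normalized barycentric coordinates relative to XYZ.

Signed area of the reference triangle: [XYZ] = ½·(5·(-5−7) + 4·(7−(-8)) + 5·(-8−(-5))) = ½·(-60 + 60 − 15) = -15/2.
[WYZ] = ½·((19/4)·(-5−7) + 4·(7−(-7/2)) + 5·(-7/2−(-5))) = ½·(-57 + 42 + 15/2) = -15/4, so the X-coordinate is (-15/4)/(-15/2) = 1/2.
[XWZ] = ½·(5·(-7/2−7) + (19/4)·(7−(-8)) + 5·(-8−(-7/2))) = ½·(-105/2 + 285/4 − 45/2) = -15/8, so the Y-coordinate is 1/4.
[XYW] = ½·(5·(-5−(-7/2)) + 4·(-7/2−(-8)) + (19/4)·(-8−(-5))) = ½·(-15/2 + 18 − 57/4) = -15/8, so the Z-coordinate is 1/4.
Check: 1/2 + 1/4 + 1/4 = 1.

(1/2, 1/4, 1/4)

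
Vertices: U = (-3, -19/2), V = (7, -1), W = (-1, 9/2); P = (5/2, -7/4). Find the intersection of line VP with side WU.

(-2, -5/2)

Barycentric coordinates of P with respect to UVW: (1/4, 1/2, 1/4).
On side WU the V-coordinate is zero; dropping P's V-weight 1/2 and renormalizing the remaining 1/4 : 1/4 gives weights 1/2, 1/2 on W, U.
Q = (1/2)·(-1, 9/2) + (1/2)·(-3, -19/2) = (-2, -5/2).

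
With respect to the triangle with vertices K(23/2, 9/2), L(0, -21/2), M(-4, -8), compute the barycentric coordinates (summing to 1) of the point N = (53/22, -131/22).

(3/11, 6/11, 2/11)

Signed area of the reference triangle: [KLM] = ½·((23/2)·(-21/2−(-8)) + 0·(-8−(9/2)) + (-4)·(9/2−(-21/2))) = ½·(-115/4 + 0 − 60) = -355/8.
[NLM] = ½·((53/22)·(-21/2−(-8)) + 0·(-8−(-131/22)) + (-4)·(-131/22−(-21/2))) = ½·(-265/44 + 0 − 200/11) = -1065/88, so the K-coordinate is (-1065/88)/(-355/8) = 3/11.
[KNM] = ½·((23/2)·(-131/22−(-8)) + (53/22)·(-8−(9/2)) + (-4)·(9/2−(-131/22))) = ½·(1035/44 − 1325/44 − 460/11) = -1065/44, so the L-coordinate is 6/11.
[KLN] = ½·((23/2)·(-21/2−(-131/22)) + 0·(-131/22−(9/2)) + (53/22)·(9/2−(-21/2))) = ½·(-575/11 + 0 + 795/22) = -355/44, so the M-coordinate is 2/11.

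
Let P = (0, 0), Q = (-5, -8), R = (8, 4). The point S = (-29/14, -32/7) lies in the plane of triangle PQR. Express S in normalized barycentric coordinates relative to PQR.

Signed area of the reference triangle: [PQR] = ½·(0·(-8−4) + (-5)·(4−0) + 8·(0−(-8))) = ½·(0 − 20 + 64) = 22.
[SQR] = ½·((-29/14)·(-8−4) + (-5)·(4−(-32/7)) + 8·(-32/7−(-8))) = ½·(174/7 − 300/7 + 192/7) = 33/7, so the P-coordinate is (33/7)/22 = 3/14.
[PSR] = ½·(0·(-32/7−4) + (-29/14)·(4−0) + 8·(0−(-32/7))) = ½·(0 − 58/7 + 256/7) = 99/7, so the Q-coordinate is 9/14.
[PQS] = ½·(0·(-8−(-32/7)) + (-5)·(-32/7−0) + (-29/14)·(0−(-8))) = ½·(0 + 160/7 − 116/7) = 22/7, so the R-coordinate is 1/7.

(3/14, 9/14, 1/7)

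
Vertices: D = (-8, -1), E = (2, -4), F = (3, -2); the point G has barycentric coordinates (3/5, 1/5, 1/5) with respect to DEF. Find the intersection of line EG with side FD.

Line EG meets FD where the E-coordinate vanishes; zeroing G's E-weight and renormalizing leaves F, D-weights 1/5 : 3/5 → (1/4, 3/4).
So H = (1/4)·F + (3/4)·D = (-21/4, -5/4).

(-21/4, -5/4)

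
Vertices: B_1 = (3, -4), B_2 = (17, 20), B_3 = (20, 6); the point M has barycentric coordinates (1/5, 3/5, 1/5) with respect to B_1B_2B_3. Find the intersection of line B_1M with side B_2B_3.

Line B_1M meets B_2B_3 where the B_1-coordinate vanishes; zeroing M's B_1-weight and renormalizing leaves B_2, B_3-weights 3/5 : 1/5 → (3/4, 1/4).
So N = (3/4)·B_2 + (1/4)·B_3 = (71/4, 33/2).

(71/4, 33/2)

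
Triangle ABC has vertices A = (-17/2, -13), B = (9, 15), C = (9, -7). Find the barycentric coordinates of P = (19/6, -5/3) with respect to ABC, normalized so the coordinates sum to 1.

(1/3, 1/3, 1/3)

Signed area of the reference triangle: [ABC] = ½·((-17/2)·(15−(-7)) + 9·(-7−(-13)) + 9·(-13−15)) = ½·(-187 + 54 − 252) = -385/2.
[PBC] = ½·((19/6)·(15−(-7)) + 9·(-7−(-5/3)) + 9·(-5/3−15)) = ½·(209/3 − 48 − 150) = -385/6, so the A-coordinate is (-385/6)/(-385/2) = 1/3.
[APC] = ½·((-17/2)·(-5/3−(-7)) + (19/6)·(-7−(-13)) + 9·(-13−(-5/3))) = ½·(-136/3 + 19 − 102) = -385/6, so the B-coordinate is 1/3.
[ABP] = ½·((-17/2)·(15−(-5/3)) + 9·(-5/3−(-13)) + (19/6)·(-13−15)) = ½·(-425/3 + 102 − 266/3) = -385/6, so the C-coordinate is 1/3.
Check: 1/3 + 1/3 + 1/3 = 1.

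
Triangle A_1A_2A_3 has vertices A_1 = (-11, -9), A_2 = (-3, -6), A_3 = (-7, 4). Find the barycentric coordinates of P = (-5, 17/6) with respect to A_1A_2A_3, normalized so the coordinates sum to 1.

Signed area of the reference triangle: [A_1A_2A_3] = ½·((-11)·(-6−4) + (-3)·(4−(-9)) + (-7)·(-9−(-6))) = ½·(110 − 39 + 21) = 46.
[PA_2A_3] = ½·((-5)·(-6−4) + (-3)·(4−(17/6)) + (-7)·(17/6−(-6))) = ½·(50 − 7/2 − 371/6) = -23/3, so the A_1-coordinate is (-23/3)/46 = -1/6.
[A_1PA_3] = ½·((-11)·(17/6−4) + (-5)·(4−(-9)) + (-7)·(-9−(17/6))) = ½·(77/6 − 65 + 497/6) = 46/3, so the A_2-coordinate is 1/3.
[A_1A_2P] = ½·((-11)·(-6−(17/6)) + (-3)·(17/6−(-9)) + (-5)·(-9−(-6))) = ½·(583/6 − 71/2 + 15) = 115/3, so the A_3-coordinate is 5/6.
Check: -1/6 + 1/3 + 5/6 = 1.

(-1/6, 1/3, 5/6)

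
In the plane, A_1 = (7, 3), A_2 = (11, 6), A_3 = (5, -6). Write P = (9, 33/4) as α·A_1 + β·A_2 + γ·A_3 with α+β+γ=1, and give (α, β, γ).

Signed area of the reference triangle: [A_1A_2A_3] = ½·(7·(6−(-6)) + 11·(-6−3) + 5·(3−6)) = ½·(84 − 99 − 15) = -15.
[PA_2A_3] = ½·(9·(6−(-6)) + 11·(-6−(33/4)) + 5·(33/4−6)) = ½·(108 − 627/4 + 45/4) = -75/4, so the A_1-coordinate is (-75/4)/(-15) = 5/4.
[A_1PA_3] = ½·(7·(33/4−(-6)) + 9·(-6−3) + 5·(3−(33/4))) = ½·(399/4 − 81 − 105/4) = -15/4, so the A_2-coordinate is 1/4.
[A_1A_2P] = ½·(7·(6−(33/4)) + 11·(33/4−3) + 9·(3−6)) = ½·(-63/4 + 231/4 − 27) = 15/2, so the A_3-coordinate is -1/2.

(5/4, 1/4, -1/2)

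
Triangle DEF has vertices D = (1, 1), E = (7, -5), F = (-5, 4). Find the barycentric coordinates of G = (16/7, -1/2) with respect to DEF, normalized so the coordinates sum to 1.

Signed area of the reference triangle: [DEF] = ½·(1·(-5−4) + 7·(4−1) + (-5)·(1−(-5))) = ½·(-9 + 21 − 30) = -9.
[GEF] = ½·((16/7)·(-5−4) + 7·(4−(-1/2)) + (-5)·(-1/2−(-5))) = ½·(-144/7 + 63/2 − 45/2) = -81/14, so the D-coordinate is (-81/14)/(-9) = 9/14.
[DGF] = ½·(1·(-1/2−4) + (16/7)·(4−1) + (-5)·(1−(-1/2))) = ½·(-9/2 + 48/7 − 15/2) = -18/7, so the E-coordinate is 2/7.
[DEG] = ½·(1·(-5−(-1/2)) + 7·(-1/2−1) + (16/7)·(1−(-5))) = ½·(-9/2 − 21/2 + 96/7) = -9/14, so the F-coordinate is 1/14.
Check: 9/14 + 2/7 + 1/14 = 1.

(9/14, 2/7, 1/14)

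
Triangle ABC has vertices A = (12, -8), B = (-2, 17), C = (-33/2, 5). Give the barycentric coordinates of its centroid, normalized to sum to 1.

(1/3, 1/3, 1/3)

The centroid is the average of the vertices, so each weight is 1/3.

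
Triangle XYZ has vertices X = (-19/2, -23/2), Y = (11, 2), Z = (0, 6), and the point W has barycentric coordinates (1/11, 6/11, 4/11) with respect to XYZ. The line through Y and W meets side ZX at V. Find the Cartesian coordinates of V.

Line YW meets ZX where the Y-coordinate vanishes; zeroing W's Y-weight and renormalizing leaves Z, X-weights 4/11 : 1/11 → (4/5, 1/5).
So V = (4/5)·Z + (1/5)·X = (-19/10, 5/2).

(-19/10, 5/2)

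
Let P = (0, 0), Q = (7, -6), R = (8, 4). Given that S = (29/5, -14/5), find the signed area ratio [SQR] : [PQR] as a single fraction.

1/5

[PQR] = ½·(0·(-6−4) + 7·(4−0) + 8·(0−(-6))) = ½·(0 + 28 + 48) = 38.
[SQR] = ½·((29/5)·(-6−4) + 7·(4−(-14/5)) + 8·(-14/5−(-6))) = ½·(-58 + 238/5 + 128/5) = 38/5, so the ratio is (38/5)/38 = 1/5.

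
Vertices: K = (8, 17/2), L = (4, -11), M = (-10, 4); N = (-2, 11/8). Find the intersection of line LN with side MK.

(-4, 11/2)

Barycentric coordinates of N with respect to KLM: (1/4, 1/4, 1/2).
On side MK the L-coordinate is zero; dropping N's L-weight 1/4 and renormalizing the remaining 1/2 : 1/4 gives weights 2/3, 1/3 on M, K.
J = (2/3)·(-10, 4) + (1/3)·(8, 17/2) = (-4, 11/2).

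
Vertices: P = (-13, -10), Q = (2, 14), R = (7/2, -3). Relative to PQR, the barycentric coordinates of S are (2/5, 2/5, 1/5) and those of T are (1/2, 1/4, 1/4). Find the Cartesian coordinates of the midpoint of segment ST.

(-353/80, -5/8)

Barycentric coordinates of the midpoint are the average: (9/20, 13/40, 9/40).
Converting: (9/20)·P + (13/40)·Q + (9/40)·R = (-353/80, -5/8).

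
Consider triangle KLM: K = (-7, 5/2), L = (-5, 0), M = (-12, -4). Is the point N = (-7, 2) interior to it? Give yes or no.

yes

Barycentric coordinates of N: (44/51, 5/51, 2/51).
The three coordinates are positive, positive, positive; a point is interior exactly when all three are positive.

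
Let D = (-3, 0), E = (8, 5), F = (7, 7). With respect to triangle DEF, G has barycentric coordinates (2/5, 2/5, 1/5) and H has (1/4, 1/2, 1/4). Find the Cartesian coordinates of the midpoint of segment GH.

Barycentric coordinates of the midpoint are the average: (13/40, 9/20, 9/40).
Converting: (13/40)·D + (9/20)·E + (9/40)·F = (21/5, 153/40).

(21/5, 153/40)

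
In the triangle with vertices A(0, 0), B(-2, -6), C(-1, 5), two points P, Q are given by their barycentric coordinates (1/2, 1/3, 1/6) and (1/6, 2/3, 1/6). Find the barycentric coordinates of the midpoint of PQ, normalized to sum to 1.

Since both coordinate triples sum to 1, the midpoint's barycentrics are the componentwise average.
(1/2+1/6)/2 = 1/3; similarly 1/2 and 1/6.

(1/3, 1/2, 1/6)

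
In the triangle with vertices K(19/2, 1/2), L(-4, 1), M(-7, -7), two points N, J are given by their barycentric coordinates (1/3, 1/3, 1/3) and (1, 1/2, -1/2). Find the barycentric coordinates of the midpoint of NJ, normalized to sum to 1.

(2/3, 5/12, -1/12)

Since both coordinate triples sum to 1, the midpoint's barycentrics are the componentwise average.
(1/3+1)/2 = 2/3; similarly 5/12 and -1/12.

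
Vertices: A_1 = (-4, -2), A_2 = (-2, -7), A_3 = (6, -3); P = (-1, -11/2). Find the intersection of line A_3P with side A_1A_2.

(-12/5, -6)

Barycentric coordinates of P with respect to A_1A_2A_3: (1/6, 2/3, 1/6).
On side A_1A_2 the A_3-coordinate is zero; dropping P's A_3-weight 1/6 and renormalizing the remaining 1/6 : 2/3 gives weights 1/5, 4/5 on A_1, A_2.
Q = (1/5)·(-4, -2) + (4/5)·(-2, -7) = (-12/5, -6).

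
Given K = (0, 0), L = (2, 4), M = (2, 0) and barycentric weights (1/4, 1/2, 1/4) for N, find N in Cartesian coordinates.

N = (1/4)·K + (1/2)·L + (1/4)·M.
x-coordinate: (1/4)·0 + (1/2)·2 + (1/4)·2 = 3/2.
y-coordinate: (1/4)·0 + (1/2)·4 + (1/4)·0 = 2.

(3/2, 2)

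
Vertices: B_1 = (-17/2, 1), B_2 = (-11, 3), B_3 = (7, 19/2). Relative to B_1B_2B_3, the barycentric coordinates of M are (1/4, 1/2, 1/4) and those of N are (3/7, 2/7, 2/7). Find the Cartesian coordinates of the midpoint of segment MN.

Barycentric coordinates of the midpoint are the average: (19/56, 11/28, 15/56).
Converting: (19/56)·B_1 + (11/28)·B_2 + (15/56)·B_3 = (-597/112, 65/16).

(-597/112, 65/16)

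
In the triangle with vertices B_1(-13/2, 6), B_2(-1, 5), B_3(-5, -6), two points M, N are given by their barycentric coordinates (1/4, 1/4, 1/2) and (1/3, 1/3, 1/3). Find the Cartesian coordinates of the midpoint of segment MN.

Barycentric coordinates of the midpoint are the average: (7/24, 7/24, 5/12).
Converting: (7/24)·B_1 + (7/24)·B_2 + (5/12)·B_3 = (-205/48, 17/24).

(-205/48, 17/24)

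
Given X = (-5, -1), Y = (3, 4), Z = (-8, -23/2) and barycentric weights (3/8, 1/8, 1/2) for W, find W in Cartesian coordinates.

(-11/2, -45/8)

W = (3/8)·X + (1/8)·Y + (1/2)·Z.
x-coordinate: (3/8)·(-5) + (1/8)·3 + (1/2)·(-8) = -11/2.
y-coordinate: (3/8)·(-1) + (1/8)·4 + (1/2)·(-23/2) = -45/8.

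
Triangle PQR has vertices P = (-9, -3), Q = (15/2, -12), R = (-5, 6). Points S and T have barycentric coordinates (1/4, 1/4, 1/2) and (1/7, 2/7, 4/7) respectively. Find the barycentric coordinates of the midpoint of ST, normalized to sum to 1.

Since both coordinate triples sum to 1, the midpoint's barycentrics are the componentwise average.
(1/4+1/7)/2 = 11/56; similarly 15/56 and 15/28.

(11/56, 15/56, 15/28)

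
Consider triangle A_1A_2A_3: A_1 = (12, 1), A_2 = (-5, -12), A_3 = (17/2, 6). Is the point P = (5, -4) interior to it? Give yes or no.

Barycentric coordinates of P: (16/29, 35/87, 4/87).
The three coordinates are positive, positive, positive; a point is interior exactly when all three are positive.

yes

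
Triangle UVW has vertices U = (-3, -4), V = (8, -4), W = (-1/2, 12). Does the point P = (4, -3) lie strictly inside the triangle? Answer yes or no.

Barycentric coordinates of P: (111/352, 219/352, 1/16).
The three coordinates are positive, positive, positive; a point is interior exactly when all three are positive.

yes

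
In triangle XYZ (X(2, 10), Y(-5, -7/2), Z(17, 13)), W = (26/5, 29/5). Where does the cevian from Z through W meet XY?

Barycentric coordinates of W with respect to XYZ: (1/5, 2/5, 2/5).
On side XY the Z-coordinate is zero; dropping W's Z-weight 2/5 and renormalizing the remaining 1/5 : 2/5 gives weights 1/3, 2/3 on X, Y.
V = (1/3)·(2, 10) + (2/3)·(-5, -7/2) = (-8/3, 1).

(-8/3, 1)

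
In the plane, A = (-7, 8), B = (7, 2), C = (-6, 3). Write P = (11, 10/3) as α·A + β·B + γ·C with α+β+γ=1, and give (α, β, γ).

Signed area of the reference triangle: [ABC] = ½·((-7)·(2−3) + 7·(3−8) + (-6)·(8−2)) = ½·(7 − 35 − 36) = -32.
[PBC] = ½·(11·(2−3) + 7·(3−(10/3)) + (-6)·(10/3−2)) = ½·(-11 − 7/3 − 8) = -32/3, so the A-coordinate is (-32/3)/(-32) = 1/3.
[APC] = ½·((-7)·(10/3−3) + 11·(3−8) + (-6)·(8−(10/3))) = ½·(-7/3 − 55 − 28) = -128/3, so the B-coordinate is 4/3.
[ABP] = ½·((-7)·(2−(10/3)) + 7·(10/3−8) + 11·(8−2)) = ½·(28/3 − 98/3 + 66) = 64/3, so the C-coordinate is -2/3.
Check: 1/3 + 4/3 − 2/3 = 1.

(1/3, 4/3, -2/3)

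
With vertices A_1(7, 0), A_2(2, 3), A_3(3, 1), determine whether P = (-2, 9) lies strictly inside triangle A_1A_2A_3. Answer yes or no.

Barycentric coordinates of P: (-2/7, 27/7, -18/7).
The three coordinates are negative, positive, negative; a point is interior exactly when all three are positive.

no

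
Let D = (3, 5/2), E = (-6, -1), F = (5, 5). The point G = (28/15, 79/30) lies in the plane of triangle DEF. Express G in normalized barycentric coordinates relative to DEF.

(7/15, 1/5, 1/3)

Signed area of the reference triangle: [DEF] = ½·(3·(-1−5) + (-6)·(5−(5/2)) + 5·(5/2−(-1))) = ½·(-18 − 15 + 35/2) = -31/4.
[GEF] = ½·((28/15)·(-1−5) + (-6)·(5−(79/30)) + 5·(79/30−(-1))) = ½·(-56/5 − 71/5 + 109/6) = -217/60, so the D-coordinate is (-217/60)/(-31/4) = 7/15.
[DGF] = ½·(3·(79/30−5) + (28/15)·(5−(5/2)) + 5·(5/2−(79/30))) = ½·(-71/10 + 14/3 − 2/3) = -31/20, so the E-coordinate is 1/5.
[DEG] = ½·(3·(-1−(79/30)) + (-6)·(79/30−(5/2)) + (28/15)·(5/2−(-1))) = ½·(-109/10 − 4/5 + 98/15) = -31/12, so the F-coordinate is 1/3.
Check: 7/15 + 1/5 + 1/3 = 1.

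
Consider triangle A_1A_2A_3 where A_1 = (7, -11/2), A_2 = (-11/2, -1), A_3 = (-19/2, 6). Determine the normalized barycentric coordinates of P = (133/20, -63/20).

Signed area of the reference triangle: [A_1A_2A_3] = ½·(7·(-1−6) + (-11/2)·(6−(-11/2)) + (-19/2)·(-11/2−(-1))) = ½·(-49 − 253/4 + 171/4) = -139/4.
[PA_2A_3] = ½·((133/20)·(-1−6) + (-11/2)·(6−(-63/20)) + (-19/2)·(-63/20−(-1))) = ½·(-931/20 − 2013/40 + 817/40) = -1529/40, so the A_1-coordinate is (-1529/40)/(-139/4) = 11/10.
[A_1PA_3] = ½·(7·(-63/20−6) + (133/20)·(6−(-11/2)) + (-19/2)·(-11/2−(-63/20))) = ½·(-1281/20 + 3059/40 + 893/40) = 139/8, so the A_2-coordinate is -1/2.
[A_1A_2P] = ½·(7·(-1−(-63/20)) + (-11/2)·(-63/20−(-11/2)) + (133/20)·(-11/2−(-1))) = ½·(301/20 − 517/40 − 1197/40) = -139/10, so the A_3-coordinate is 2/5.
Check: 11/10 − 1/2 + 2/5 = 1.

(11/10, -1/2, 2/5)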